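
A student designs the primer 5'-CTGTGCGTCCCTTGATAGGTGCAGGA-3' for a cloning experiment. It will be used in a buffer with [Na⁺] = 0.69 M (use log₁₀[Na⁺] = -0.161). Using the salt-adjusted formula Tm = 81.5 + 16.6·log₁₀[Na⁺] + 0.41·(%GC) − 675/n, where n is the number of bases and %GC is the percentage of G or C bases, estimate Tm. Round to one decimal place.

Length n = 26. Counting bases: G=9, C=6, T=7, A=4
G+C = 15, so %GC = 15/26 × 100 = 57.692%
Salt term: 16.6 × (-0.161) = -2.673
GC term: 0.41 × 57.692 = 23.654; length term: −675/26 = −25.962
Tm = 81.5 + (-2.673) + 23.654 − 25.962 = 76.519 → 76.5°C

76.5°C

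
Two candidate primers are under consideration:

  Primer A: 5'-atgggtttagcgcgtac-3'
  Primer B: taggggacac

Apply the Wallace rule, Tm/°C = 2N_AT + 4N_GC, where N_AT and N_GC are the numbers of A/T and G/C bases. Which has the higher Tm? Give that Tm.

Primer A, 52°C

Primer A: A+T=8, G+C=9 → Tm = 2(8)+4(9) = 52°C
Primer B: A+T=4, G+C=6 → Tm = 2(4)+4(6) = 32°C
52°C vs 32°C → primer A is higher.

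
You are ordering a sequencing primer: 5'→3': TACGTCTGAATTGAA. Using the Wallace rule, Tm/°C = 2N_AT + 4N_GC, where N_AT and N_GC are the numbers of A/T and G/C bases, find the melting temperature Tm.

40°C

A=5, G=3, T=5, C=2
AT pairs contribute 10, GC pairs contribute 5.
Tm = 4·5 + 2·10 = 20 + 20 = 40°C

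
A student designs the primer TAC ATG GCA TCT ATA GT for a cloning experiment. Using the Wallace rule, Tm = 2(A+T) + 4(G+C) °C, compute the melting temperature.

46°C

Base counts: G=3, A=5, C=3, T=6
So N_AT = 11 and N_GC = 6.
Tm = 2×11 + 4×6 = 46°C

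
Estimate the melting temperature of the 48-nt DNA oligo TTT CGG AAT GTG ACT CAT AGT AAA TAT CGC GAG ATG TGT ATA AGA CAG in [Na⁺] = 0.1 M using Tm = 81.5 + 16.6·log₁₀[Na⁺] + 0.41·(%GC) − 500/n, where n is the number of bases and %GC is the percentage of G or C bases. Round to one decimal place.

Length n = 48. Scanning the sequence gives A=16, T=14, C=6, G=12.
G+C = 18, so %GC = 18/48 × 100 = 37.5%
Salt term: 16.6 × (-1) = -16.6
GC term: 0.41 × 37.5 = 15.375; length term: −500/48 = −10.417
Tm = 81.5 + (-16.6) + 15.375 − 10.417 = 69.858 → 69.9°C

69.9°C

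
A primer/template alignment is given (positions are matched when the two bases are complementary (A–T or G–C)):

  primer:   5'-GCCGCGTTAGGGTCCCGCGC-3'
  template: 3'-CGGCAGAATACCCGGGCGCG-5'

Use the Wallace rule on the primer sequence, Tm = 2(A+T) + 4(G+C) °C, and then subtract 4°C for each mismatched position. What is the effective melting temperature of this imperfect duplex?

Primer base counts: A=1, T=3, G=8, C=8 → A+T=4, G+C=16
Perfect-match Tm = 2(4) + 4(16) = 8 + 64 = 72°C
Mismatches (positions where the bases are not complementary): 4 (at positions 5, 6, 10, 13)
Effective Tm = 72 − 4×4 = 72 − 16 = 56°C

56°C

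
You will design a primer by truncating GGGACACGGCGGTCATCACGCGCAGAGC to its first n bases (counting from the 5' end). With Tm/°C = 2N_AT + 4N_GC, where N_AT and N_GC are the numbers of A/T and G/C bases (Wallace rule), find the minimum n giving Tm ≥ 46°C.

First 12 bases: GGGACACGGCGG → Tm = 44°C (< 46°C)
First 13 bases: GGGACACGGCGGT → Tm = 46°C (≥ 46°C)
Each additional base adds 2°C (A/T) or 4°C (G/C), so Tm is non-decreasing in n; n = 13 is the first length to reach 46°C.

n = 13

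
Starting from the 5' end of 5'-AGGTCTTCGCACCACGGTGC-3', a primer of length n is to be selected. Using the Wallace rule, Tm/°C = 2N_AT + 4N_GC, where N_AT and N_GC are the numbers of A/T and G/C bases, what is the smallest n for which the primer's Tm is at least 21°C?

First 7 bases: AGGTCTT → Tm = 20°C (< 21°C)
First 8 bases: AGGTCTTC → Tm = 24°C (≥ 21°C)
Each additional base adds 2°C (A/T) or 4°C (G/C), so Tm is non-decreasing in n; n = 8 is the first length to reach 21°C.

n = 8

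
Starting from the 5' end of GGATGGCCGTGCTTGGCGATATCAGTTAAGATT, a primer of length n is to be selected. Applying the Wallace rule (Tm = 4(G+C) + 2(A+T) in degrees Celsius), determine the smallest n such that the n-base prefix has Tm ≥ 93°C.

First 30 bases: GGATGGCCGTGCTTGGCGATATCAGTTAAG → Tm = 92°C (< 93°C)
First 31 bases: GGATGGCCGTGCTTGGCGATATCAGTTAAGA → Tm = 94°C (≥ 93°C)
Each additional base adds 2°C (A/T) or 4°C (G/C), so Tm is non-decreasing in n; n = 31 is the first length to reach 93°C.

n = 31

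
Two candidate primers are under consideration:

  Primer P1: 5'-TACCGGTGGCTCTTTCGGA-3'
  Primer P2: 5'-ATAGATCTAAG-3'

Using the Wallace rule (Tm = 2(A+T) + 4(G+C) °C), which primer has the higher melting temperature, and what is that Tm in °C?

Primer P1: A+T=8, G+C=11 → Tm = 2(8)+4(11) = 60°C
Primer P2: A+T=8, G+C=3 → Tm = 2(8)+4(3) = 28°C
60°C vs 28°C → primer P1 is higher.

Primer P1, 60°C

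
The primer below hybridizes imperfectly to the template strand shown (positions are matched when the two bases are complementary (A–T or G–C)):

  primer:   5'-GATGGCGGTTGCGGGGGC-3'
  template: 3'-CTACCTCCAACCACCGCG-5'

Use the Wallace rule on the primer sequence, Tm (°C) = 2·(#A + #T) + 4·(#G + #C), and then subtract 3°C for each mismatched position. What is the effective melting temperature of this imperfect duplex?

Primer base counts: A=1, T=3, G=11, C=3 → A+T=4, G+C=14
Perfect-match Tm = 2(4) + 4(14) = 8 + 56 = 64°C
Mismatches (positions where the bases are not complementary): 4 (at positions 6, 12, 13, 16)
Effective Tm = 64 − 4×3 = 64 − 12 = 52°C

52°C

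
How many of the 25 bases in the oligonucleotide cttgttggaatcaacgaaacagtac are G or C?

10

T=6, A=9, G=5, C=5
G+C = 5 + 5 = 10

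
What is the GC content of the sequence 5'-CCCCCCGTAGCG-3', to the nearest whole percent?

Base counts: T=1, C=7, G=3, A=1
G+C = 3 + 7 = 10 out of 12 bases
%GC = 10/12 × 100 = 83.33% ≈ 83%

83%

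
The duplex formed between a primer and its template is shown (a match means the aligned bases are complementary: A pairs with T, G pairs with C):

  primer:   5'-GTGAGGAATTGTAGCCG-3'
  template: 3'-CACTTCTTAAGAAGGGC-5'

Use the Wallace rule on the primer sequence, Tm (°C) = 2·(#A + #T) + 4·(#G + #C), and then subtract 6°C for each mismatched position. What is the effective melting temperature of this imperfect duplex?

Primer base counts: A=4, T=4, G=7, C=2 → A+T=8, G+C=9
Perfect-match Tm = 2(8) + 4(9) = 16 + 36 = 52°C
Mismatches (positions where the bases are not complementary): 4 (at positions 5, 11, 13, 14)
Effective Tm = 52 − 4×6 = 52 − 24 = 28°C

28°C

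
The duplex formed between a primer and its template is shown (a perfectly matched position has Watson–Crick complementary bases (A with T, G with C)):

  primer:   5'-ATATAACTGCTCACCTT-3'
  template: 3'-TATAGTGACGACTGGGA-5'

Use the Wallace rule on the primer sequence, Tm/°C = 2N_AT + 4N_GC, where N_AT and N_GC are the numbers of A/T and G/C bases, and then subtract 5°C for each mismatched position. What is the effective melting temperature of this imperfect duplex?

Primer base counts: A=5, T=6, G=1, C=5 → A+T=11, G+C=6
Perfect-match Tm = 2(11) + 4(6) = 22 + 24 = 46°C
Mismatches (positions where the bases are not complementary): 3 (at positions 5, 12, 16)
Effective Tm = 46 − 3×5 = 46 − 15 = 31°C

31°C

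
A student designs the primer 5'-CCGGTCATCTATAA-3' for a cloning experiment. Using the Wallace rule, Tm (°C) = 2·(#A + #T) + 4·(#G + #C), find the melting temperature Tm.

40°C

Counting bases: T=4, G=2, A=4, C=4
So N_AT = 8 and N_GC = 6.
Tm = 4·6 + 2·8 = 24 + 16 = 40°C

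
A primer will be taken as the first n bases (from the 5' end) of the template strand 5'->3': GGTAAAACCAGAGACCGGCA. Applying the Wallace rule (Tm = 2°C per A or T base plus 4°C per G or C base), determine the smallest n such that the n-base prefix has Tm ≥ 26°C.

n = 9

First 8 bases: GGTAAAAC → Tm = 22°C (< 26°C)
First 9 bases: GGTAAAACC → Tm = 26°C (≥ 26°C)
Since every base adds ≥2°C, Tm only increases with n, so the threshold is first crossed at n = 9.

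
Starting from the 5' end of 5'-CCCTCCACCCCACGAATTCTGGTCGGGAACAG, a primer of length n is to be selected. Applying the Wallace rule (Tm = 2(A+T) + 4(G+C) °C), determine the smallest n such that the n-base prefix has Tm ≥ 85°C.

First 25 bases: CCCTCCACCCCACGAATTCTGGTCG → Tm = 82°C (< 85°C)
First 26 bases: CCCTCCACCCCACGAATTCTGGTCGG → Tm = 86°C (≥ 85°C)
Each additional base adds 2°C (A/T) or 4°C (G/C), so Tm is non-decreasing in n; n = 26 is the first length to reach 85°C.

n = 26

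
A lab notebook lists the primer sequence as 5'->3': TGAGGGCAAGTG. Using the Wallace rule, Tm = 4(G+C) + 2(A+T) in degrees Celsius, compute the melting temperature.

38°C

Scanning the sequence gives T=2, C=1, A=3, G=6.
A+T = 5, G+C = 7
Tm = 4·7 + 2·5 = 28 + 10 = 38°C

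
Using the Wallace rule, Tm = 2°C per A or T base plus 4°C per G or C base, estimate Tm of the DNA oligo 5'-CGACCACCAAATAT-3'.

Base counts: A=6, C=5, G=1, T=2
So N_AT = 8 and N_GC = 6.
Tm = 2×8 + 4×6 = 40°C

40°C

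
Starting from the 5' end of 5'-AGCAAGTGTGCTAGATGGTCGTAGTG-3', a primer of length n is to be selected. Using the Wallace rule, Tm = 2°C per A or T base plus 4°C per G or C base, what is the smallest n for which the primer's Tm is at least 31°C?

n = 11

First 10 bases: AGCAAGTGTG → Tm = 30°C (< 31°C)
First 11 bases: AGCAAGTGTGC → Tm = 34°C (≥ 31°C)
Since every base adds ≥2°C, Tm only increases with n, so the threshold is first crossed at n = 11.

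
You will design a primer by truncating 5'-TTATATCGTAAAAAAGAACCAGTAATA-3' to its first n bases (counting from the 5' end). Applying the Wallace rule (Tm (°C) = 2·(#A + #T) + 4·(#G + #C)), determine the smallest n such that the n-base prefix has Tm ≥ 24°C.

First 9 bases: TTATATCGT → Tm = 22°C (< 24°C)
First 10 bases: TTATATCGTA → Tm = 24°C (≥ 24°C)
Each additional base adds 2°C (A/T) or 4°C (G/C), so Tm is non-decreasing in n; n = 10 is the first length to reach 24°C.

n = 10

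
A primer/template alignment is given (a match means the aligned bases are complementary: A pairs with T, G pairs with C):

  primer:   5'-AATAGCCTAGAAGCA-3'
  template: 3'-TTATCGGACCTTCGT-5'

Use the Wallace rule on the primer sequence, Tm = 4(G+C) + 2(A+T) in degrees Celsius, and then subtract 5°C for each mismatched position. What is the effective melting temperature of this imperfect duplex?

Primer base counts: A=7, T=2, G=3, C=3 → A+T=9, G+C=6
Perfect-match Tm = 2(9) + 4(6) = 18 + 24 = 42°C
Mismatches (positions where the bases are not complementary): 1 (at position 9)
Effective Tm = 42 − 1×5 = 42 − 5 = 37°C

37°C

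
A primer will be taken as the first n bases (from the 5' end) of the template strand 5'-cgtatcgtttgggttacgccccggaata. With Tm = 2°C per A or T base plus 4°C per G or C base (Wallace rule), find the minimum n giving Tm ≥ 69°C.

First 21 bases: CGTATCGTTTGGGTTACGCCC → Tm = 66°C (< 69°C)
First 22 bases: CGTATCGTTTGGGTTACGCCCC → Tm = 70°C (≥ 69°C)
Since every base adds ≥2°C, Tm only increases with n, so the threshold is first crossed at n = 22.

n = 22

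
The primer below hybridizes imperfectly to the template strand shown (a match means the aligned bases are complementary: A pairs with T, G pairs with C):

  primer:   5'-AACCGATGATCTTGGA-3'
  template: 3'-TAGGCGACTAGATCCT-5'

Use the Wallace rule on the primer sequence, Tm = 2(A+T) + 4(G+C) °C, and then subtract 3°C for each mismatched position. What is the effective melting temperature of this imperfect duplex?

Primer base counts: A=5, T=4, G=4, C=3 → A+T=9, G+C=7
Perfect-match Tm = 2(9) + 4(7) = 18 + 28 = 46°C
Mismatches (positions where the bases are not complementary): 3 (at positions 2, 6, 13)
Effective Tm = 46 − 3×3 = 46 − 9 = 37°C

37°C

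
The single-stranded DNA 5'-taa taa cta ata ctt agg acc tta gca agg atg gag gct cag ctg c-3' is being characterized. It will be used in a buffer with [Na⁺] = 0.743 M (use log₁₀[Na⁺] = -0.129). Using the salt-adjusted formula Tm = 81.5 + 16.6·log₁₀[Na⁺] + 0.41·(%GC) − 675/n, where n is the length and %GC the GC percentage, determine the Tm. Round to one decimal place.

82.5°C

Length n = 46. Counting bases: A=15, G=11, T=11, C=9
G+C = 20, so %GC = 20/46 × 100 = 43.478%
Salt term: 16.6 × (-0.129) = -2.141
GC term: 0.41 × 43.478 = 17.826; length term: −675/46 = −14.674
Tm = 81.5 + (-2.141) + 17.826 − 14.674 = 82.511 → 82.5°C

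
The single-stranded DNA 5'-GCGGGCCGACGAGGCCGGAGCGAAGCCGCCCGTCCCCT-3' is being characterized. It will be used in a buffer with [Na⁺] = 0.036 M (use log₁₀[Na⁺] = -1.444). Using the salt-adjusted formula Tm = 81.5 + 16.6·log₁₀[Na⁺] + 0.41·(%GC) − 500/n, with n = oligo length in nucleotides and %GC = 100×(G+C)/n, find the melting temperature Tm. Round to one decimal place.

Length n = 38. G=15, C=16, A=5, T=2
G+C = 31, so %GC = 31/38 × 100 = 81.579%
Salt term: 16.6 × (-1.444) = -23.97
GC term: 0.41 × 81.579 = 33.447; length term: −500/38 = −13.158
Tm = 81.5 + (-23.97) + 33.447 − 13.158 = 77.819 → 77.8°C

77.8°C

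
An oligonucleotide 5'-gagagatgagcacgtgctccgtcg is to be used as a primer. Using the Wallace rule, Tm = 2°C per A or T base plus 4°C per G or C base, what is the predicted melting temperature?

Counting bases: G=9, A=5, T=4, C=6
A+T = 9, G+C = 15
Tm = 2×9 + 4×15 = 78°C

78°C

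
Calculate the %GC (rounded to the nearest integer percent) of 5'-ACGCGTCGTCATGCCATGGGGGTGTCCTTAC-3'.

Counting bases: A=4, C=9, G=10, T=8
G+C = 10 + 9 = 19 out of 31 bases
%GC = 19/31 × 100 = 61.29% ≈ 61%

61%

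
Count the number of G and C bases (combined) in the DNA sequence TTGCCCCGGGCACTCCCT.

13

G=4, A=1, C=9, T=4
G+C = 4 + 9 = 13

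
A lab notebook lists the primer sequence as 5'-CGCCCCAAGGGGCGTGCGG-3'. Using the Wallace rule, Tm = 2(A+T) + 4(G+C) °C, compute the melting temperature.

70°C

Base counts: A=2, C=7, T=1, G=9
A+T = 3, G+C = 16
Tm = 2×3 + 4×16 = 70°C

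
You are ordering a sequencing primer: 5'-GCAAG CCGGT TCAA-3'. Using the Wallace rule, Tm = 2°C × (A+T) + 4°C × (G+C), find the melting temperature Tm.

44°C

Base counts: C=4, T=2, A=4, G=4
A+T = 6, G+C = 8
Tm = 2×6 + 4×8 = 44°C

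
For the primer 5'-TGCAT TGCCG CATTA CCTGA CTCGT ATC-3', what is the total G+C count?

14

Base counts: A=5, C=9, T=9, G=5
G+C = 5 + 9 = 14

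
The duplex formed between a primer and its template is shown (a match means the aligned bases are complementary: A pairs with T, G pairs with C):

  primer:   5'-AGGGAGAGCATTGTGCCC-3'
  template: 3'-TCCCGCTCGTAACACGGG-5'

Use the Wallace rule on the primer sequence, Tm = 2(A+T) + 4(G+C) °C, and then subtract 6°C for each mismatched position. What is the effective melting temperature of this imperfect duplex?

Primer base counts: A=4, T=3, G=7, C=4 → A+T=7, G+C=11
Perfect-match Tm = 2(7) + 4(11) = 14 + 44 = 58°C
Mismatches (positions where the bases are not complementary): 1 (at position 5)
Effective Tm = 58 − 1×6 = 58 − 6 = 52°C

52°C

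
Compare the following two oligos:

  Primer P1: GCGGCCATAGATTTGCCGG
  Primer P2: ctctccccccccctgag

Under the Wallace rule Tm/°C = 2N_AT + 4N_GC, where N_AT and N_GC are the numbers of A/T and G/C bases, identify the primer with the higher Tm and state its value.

Primer P1, 62°C

Primer P1: A+T=7, G+C=12 → Tm = 2(7)+4(12) = 62°C
Primer P2: A+T=4, G+C=13 → Tm = 2(4)+4(13) = 60°C
62°C vs 60°C → primer P1 is higher.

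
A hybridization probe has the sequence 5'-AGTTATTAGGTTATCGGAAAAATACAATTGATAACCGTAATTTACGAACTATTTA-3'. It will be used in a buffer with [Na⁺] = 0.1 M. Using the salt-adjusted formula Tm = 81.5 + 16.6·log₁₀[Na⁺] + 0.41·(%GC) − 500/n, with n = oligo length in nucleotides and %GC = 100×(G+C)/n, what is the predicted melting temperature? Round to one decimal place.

66.2°C

Length n = 55. Counting bases: A=22, C=6, G=8, T=19
G+C = 14, so %GC = 14/55 × 100 = 25.455%
Salt term: 16.6 × (-1) = -16.6
GC term: 0.41 × 25.455 = 10.437; length term: −500/55 = −9.091
Tm = 81.5 + (-16.6) + 10.437 − 9.091 = 66.246 → 66.2°C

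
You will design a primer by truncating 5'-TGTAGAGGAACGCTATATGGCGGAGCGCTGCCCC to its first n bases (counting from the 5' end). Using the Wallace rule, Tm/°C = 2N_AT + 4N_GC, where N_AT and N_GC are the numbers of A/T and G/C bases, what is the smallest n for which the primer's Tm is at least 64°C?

First 21 bases: TGTAGAGGAACGCTATATGGC → Tm = 62°C (< 64°C)
First 22 bases: TGTAGAGGAACGCTATATGGCG → Tm = 66°C (≥ 64°C)
Since every base adds ≥2°C, Tm only increases with n, so the threshold is first crossed at n = 22.

n = 22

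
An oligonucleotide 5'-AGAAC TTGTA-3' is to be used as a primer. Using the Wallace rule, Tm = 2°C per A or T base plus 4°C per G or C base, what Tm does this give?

Scanning the sequence gives G=2, T=3, A=4, C=1.
So N_AT = 7 and N_GC = 3.
Tm = 2×7 + 4×3 = 26°C

26°C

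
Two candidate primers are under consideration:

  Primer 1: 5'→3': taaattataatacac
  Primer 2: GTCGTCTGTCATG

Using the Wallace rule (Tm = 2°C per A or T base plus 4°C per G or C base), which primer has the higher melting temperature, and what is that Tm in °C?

Primer 2, 40°C

Primer 1: A+T=13, G+C=2 → Tm = 2(13)+4(2) = 34°C
Primer 2: A+T=6, G+C=7 → Tm = 2(6)+4(7) = 40°C
34°C vs 40°C → primer 2 is higher.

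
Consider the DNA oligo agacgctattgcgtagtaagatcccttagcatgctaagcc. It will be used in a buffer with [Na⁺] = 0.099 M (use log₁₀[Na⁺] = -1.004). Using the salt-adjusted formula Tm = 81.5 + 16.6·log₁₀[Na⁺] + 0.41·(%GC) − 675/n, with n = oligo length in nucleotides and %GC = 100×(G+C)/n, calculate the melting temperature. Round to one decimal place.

67.4°C

Length n = 40. Scanning the sequence gives C=10, T=10, G=9, A=11.
G+C = 19, so %GC = 19/40 × 100 = 47.5%
Salt term: 16.6 × (-1.004) = -16.666
GC term: 0.41 × 47.5 = 19.475; length term: −675/40 = −16.875
Tm = 81.5 + (-16.666) + 19.475 − 16.875 = 67.434 → 67.4°C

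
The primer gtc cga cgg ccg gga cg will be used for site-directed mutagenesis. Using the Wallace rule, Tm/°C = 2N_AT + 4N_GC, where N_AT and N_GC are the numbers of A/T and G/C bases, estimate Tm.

Base counts: C=6, G=8, T=1, A=2
So N_AT = 3 and N_GC = 14.
Tm = 4·14 + 2·3 = 56 + 6 = 62°C

62°C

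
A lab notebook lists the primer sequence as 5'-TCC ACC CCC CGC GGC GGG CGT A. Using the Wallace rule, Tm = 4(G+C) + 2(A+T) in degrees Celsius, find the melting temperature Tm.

Counting bases: T=2, G=7, C=11, A=2
A+T = 4, G+C = 18
Tm = 2(4) + 4(18) = 8 + 72 = 80°C

80°C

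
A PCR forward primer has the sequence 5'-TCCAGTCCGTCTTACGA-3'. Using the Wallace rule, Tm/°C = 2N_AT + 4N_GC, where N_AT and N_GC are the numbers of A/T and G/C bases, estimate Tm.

Base counts: C=6, T=5, G=3, A=3
A+T = 8, G+C = 9
Tm = 4·9 + 2·8 = 36 + 16 = 52°C

52°C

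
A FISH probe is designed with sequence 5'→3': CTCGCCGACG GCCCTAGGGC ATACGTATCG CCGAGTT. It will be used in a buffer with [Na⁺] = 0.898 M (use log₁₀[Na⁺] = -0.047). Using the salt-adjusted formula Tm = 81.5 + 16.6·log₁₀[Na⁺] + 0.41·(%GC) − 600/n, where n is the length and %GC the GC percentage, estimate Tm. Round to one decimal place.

Length n = 37. C=13, G=11, T=7, A=6
G+C = 24, so %GC = 24/37 × 100 = 64.865%
Salt term: 16.6 × (-0.047) = -0.78
GC term: 0.41 × 64.865 = 26.595; length term: −600/37 = −16.216
Tm = 81.5 + (-0.78) + 26.595 − 16.216 = 91.099 → 91.1°C

91.1°C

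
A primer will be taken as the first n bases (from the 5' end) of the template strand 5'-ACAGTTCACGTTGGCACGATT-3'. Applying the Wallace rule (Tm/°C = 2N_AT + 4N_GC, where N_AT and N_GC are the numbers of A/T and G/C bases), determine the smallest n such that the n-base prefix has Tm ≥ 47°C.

n = 16

First 15 bases: ACAGTTCACGTTGGC → Tm = 46°C (< 47°C)
First 16 bases: ACAGTTCACGTTGGCA → Tm = 48°C (≥ 47°C)
Each additional base adds 2°C (A/T) or 4°C (G/C), so Tm is non-decreasing in n; n = 16 is the first length to reach 47°C.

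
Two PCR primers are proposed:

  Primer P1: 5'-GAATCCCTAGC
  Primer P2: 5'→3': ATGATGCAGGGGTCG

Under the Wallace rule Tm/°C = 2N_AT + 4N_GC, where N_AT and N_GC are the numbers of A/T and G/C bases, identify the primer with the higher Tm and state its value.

Primer P2, 48°C

Primer P1: A+T=5, G+C=6 → Tm = 2(5)+4(6) = 34°C
Primer P2: A+T=6, G+C=9 → Tm = 2(6)+4(9) = 48°C
34°C vs 48°C → primer P2 is higher.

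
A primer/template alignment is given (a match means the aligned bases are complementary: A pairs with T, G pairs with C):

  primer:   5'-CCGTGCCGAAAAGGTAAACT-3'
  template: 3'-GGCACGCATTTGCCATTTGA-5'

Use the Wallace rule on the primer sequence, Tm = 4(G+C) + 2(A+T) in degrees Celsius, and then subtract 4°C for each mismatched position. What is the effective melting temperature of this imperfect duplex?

48°C

Primer base counts: A=7, T=3, G=5, C=5 → A+T=10, G+C=10
Perfect-match Tm = 2(10) + 4(10) = 20 + 40 = 60°C
Mismatches (positions where the bases are not complementary): 3 (at positions 7, 8, 12)
Effective Tm = 60 − 3×4 = 60 − 12 = 48°C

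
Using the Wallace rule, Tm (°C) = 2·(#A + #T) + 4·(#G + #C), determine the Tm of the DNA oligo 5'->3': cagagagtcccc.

40°C

Counting bases: C=5, T=1, G=3, A=3
So N_AT = 4 and N_GC = 8.
Tm = 4·8 + 2·4 = 32 + 8 = 40°C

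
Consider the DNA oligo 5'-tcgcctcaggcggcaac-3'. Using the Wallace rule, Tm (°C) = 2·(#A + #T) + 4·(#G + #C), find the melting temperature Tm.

58°C

Counting bases: T=2, A=3, G=5, C=7
So N_AT = 5 and N_GC = 12.
Tm = 2×5 + 4×12 = 58°C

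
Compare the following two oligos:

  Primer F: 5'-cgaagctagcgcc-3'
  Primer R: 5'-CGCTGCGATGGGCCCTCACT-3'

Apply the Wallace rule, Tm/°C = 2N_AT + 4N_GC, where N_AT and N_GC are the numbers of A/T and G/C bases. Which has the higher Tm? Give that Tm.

Primer R, 68°C

Primer F: A+T=4, G+C=9 → Tm = 2(4)+4(9) = 44°C
Primer R: A+T=6, G+C=14 → Tm = 2(6)+4(14) = 68°C
44°C vs 68°C → primer R is higher.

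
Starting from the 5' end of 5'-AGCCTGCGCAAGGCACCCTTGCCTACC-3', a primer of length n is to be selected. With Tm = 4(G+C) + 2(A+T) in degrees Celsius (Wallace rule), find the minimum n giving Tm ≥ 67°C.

n = 21

First 20 bases: AGCCTGCGCAAGGCACCCTT → Tm = 66°C (< 67°C)
First 21 bases: AGCCTGCGCAAGGCACCCTTG → Tm = 70°C (≥ 67°C)
Since every base adds ≥2°C, Tm only increases with n, so the threshold is first crossed at n = 21.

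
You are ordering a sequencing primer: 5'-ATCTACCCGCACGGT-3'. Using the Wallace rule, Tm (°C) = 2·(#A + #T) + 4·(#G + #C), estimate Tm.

48°C

Scanning the sequence gives G=3, C=6, A=3, T=3.
A+T = 6, G+C = 9
Tm = 2×6 + 4×9 = 48°C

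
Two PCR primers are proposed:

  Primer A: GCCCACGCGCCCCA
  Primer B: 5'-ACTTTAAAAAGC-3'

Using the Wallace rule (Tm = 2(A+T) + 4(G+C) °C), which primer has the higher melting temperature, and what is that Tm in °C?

Primer A, 52°C

Primer A: A+T=2, G+C=12 → Tm = 2(2)+4(12) = 52°C
Primer B: A+T=9, G+C=3 → Tm = 2(9)+4(3) = 30°C
52°C vs 30°C → primer A is higher.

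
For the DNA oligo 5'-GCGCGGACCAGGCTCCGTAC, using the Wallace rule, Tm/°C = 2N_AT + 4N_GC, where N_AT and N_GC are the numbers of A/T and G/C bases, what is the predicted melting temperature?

70°C

Base counts: T=2, G=7, C=8, A=3
So N_AT = 5 and N_GC = 15.
Tm = 2(5) + 4(15) = 10 + 60 = 70°C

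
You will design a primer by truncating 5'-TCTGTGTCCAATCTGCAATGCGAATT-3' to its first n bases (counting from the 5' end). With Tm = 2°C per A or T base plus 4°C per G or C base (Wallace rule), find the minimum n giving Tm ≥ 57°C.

n = 20

First 19 bases: TCTGTGTCCAATCTGCAAT → Tm = 54°C (< 57°C)
First 20 bases: TCTGTGTCCAATCTGCAATG → Tm = 58°C (≥ 57°C)
Since every base adds ≥2°C, Tm only increases with n, so the threshold is first crossed at n = 20.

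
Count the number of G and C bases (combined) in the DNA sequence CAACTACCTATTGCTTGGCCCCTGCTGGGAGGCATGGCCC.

25

Scanning the sequence gives C=14, T=9, G=11, A=6.
G+C = 11 + 14 = 25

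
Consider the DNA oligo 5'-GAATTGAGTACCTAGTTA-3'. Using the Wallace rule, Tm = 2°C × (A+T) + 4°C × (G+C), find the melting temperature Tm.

48°C

Base counts: C=2, G=4, T=6, A=6
So N_AT = 12 and N_GC = 6.
Tm = 2(12) + 4(6) = 24 + 24 = 48°C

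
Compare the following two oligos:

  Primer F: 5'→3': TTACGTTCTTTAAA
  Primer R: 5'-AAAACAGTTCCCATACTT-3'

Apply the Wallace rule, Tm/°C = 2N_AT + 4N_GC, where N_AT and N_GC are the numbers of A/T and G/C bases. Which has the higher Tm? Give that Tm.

Primer R, 48°C

Primer F: A+T=11, G+C=3 → Tm = 2(11)+4(3) = 34°C
Primer R: A+T=12, G+C=6 → Tm = 2(12)+4(6) = 48°C
34°C vs 48°C → primer R is higher.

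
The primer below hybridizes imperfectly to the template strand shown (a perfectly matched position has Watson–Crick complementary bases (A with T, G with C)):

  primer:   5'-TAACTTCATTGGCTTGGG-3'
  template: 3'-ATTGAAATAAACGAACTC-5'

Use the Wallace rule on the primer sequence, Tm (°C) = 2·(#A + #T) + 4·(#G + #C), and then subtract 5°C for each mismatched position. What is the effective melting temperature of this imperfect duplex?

37°C

Primer base counts: A=3, T=7, G=5, C=3 → A+T=10, G+C=8
Perfect-match Tm = 2(10) + 4(8) = 20 + 32 = 52°C
Mismatches (positions where the bases are not complementary): 3 (at positions 7, 11, 17)
Effective Tm = 52 − 3×5 = 52 − 15 = 37°C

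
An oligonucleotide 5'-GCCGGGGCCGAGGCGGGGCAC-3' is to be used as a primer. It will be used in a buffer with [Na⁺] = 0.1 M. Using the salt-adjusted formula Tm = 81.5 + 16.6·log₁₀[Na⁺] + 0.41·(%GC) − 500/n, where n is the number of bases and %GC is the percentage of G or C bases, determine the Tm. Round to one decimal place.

78.2°C

Length n = 21. A=2, G=12, T=0, C=7
G+C = 19, so %GC = 19/21 × 100 = 90.476%
Salt term: 16.6 × (-1) = -16.6
GC term: 0.41 × 90.476 = 37.095; length term: −500/21 = −23.81
Tm = 81.5 + (-16.6) + 37.095 − 23.81 = 78.185 → 78.2°C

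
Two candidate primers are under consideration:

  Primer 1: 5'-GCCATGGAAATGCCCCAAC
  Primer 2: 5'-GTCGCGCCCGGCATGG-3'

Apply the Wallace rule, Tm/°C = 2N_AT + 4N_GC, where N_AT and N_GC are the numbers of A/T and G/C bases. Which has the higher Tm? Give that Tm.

Primer 1: A+T=8, G+C=11 → Tm = 2(8)+4(11) = 60°C
Primer 2: A+T=3, G+C=13 → Tm = 2(3)+4(13) = 58°C
60°C vs 58°C → primer 1 is higher.

Primer 1, 60°C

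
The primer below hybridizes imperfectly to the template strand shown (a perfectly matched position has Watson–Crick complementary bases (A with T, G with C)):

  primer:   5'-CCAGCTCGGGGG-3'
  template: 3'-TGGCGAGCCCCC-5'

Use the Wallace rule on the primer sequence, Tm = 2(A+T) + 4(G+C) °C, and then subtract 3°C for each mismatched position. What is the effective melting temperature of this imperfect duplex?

38°C

Primer base counts: A=1, T=1, G=6, C=4 → A+T=2, G+C=10
Perfect-match Tm = 2(2) + 4(10) = 4 + 40 = 44°C
Mismatches (positions where the bases are not complementary): 2 (at positions 1, 3)
Effective Tm = 44 − 2×3 = 44 − 6 = 38°C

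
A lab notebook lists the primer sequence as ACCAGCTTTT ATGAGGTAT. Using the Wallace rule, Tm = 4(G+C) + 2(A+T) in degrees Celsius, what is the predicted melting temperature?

Counting bases: T=7, C=3, G=4, A=5
AT pairs contribute 12, GC pairs contribute 7.
Tm = 2(12) + 4(7) = 24 + 28 = 52°C

52°C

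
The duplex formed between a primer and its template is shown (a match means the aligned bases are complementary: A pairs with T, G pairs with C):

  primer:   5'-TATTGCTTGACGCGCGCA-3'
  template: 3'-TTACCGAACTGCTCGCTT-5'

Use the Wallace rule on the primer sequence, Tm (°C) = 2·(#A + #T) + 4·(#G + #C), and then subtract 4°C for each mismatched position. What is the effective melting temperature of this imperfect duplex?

40°C

Primer base counts: A=3, T=5, G=5, C=5 → A+T=8, G+C=10
Perfect-match Tm = 2(8) + 4(10) = 16 + 40 = 56°C
Mismatches (positions where the bases are not complementary): 4 (at positions 1, 4, 13, 17)
Effective Tm = 56 − 4×4 = 56 − 16 = 40°C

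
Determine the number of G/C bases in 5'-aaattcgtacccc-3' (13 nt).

Base counts: T=3, G=1, C=5, A=4
Total G or C: 1 + 5 = 6

6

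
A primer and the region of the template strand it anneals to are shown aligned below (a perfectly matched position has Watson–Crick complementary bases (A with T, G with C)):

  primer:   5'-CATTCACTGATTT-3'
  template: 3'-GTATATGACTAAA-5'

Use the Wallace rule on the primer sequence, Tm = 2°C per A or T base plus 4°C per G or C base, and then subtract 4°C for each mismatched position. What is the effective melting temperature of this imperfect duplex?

Primer base counts: A=3, T=6, G=1, C=3 → A+T=9, G+C=4
Perfect-match Tm = 2(9) + 4(4) = 18 + 16 = 34°C
Mismatches (positions where the bases are not complementary): 2 (at positions 4, 5)
Effective Tm = 34 − 2×4 = 34 − 8 = 26°C

26°C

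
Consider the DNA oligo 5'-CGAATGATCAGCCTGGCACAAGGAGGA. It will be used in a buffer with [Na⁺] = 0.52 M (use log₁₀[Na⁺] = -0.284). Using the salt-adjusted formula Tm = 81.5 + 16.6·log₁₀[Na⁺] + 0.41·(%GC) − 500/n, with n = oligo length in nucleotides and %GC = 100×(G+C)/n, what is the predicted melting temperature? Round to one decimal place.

81.0°C

Length n = 27. Scanning the sequence gives T=3, G=9, A=9, C=6.
G+C = 15, so %GC = 15/27 × 100 = 55.556%
Salt term: 16.6 × (-0.284) = -4.714
GC term: 0.41 × 55.556 = 22.778; length term: −500/27 = −18.519
Tm = 81.5 + (-4.714) + 22.778 − 18.519 = 81.045 → 81.0°C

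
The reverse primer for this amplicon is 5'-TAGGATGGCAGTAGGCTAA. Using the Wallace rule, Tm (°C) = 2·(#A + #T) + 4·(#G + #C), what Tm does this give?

Base counts: G=7, C=2, A=6, T=4
AT pairs contribute 10, GC pairs contribute 9.
Tm = 2(10) + 4(9) = 20 + 36 = 56°C

56°C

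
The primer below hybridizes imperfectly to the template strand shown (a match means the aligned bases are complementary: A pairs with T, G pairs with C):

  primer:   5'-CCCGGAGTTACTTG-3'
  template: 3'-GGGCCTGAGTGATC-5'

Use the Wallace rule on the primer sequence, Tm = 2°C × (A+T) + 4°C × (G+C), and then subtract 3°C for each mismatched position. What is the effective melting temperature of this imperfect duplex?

35°C

Primer base counts: A=2, T=4, G=4, C=4 → A+T=6, G+C=8
Perfect-match Tm = 2(6) + 4(8) = 12 + 32 = 44°C
Mismatches (positions where the bases are not complementary): 3 (at positions 7, 9, 13)
Effective Tm = 44 − 3×3 = 44 − 9 = 35°C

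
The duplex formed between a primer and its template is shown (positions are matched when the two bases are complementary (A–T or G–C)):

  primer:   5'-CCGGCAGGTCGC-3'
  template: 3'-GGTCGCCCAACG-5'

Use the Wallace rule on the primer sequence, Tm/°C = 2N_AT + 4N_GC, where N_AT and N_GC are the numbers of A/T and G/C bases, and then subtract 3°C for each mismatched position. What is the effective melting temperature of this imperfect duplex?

35°C

Primer base counts: A=1, T=1, G=5, C=5 → A+T=2, G+C=10
Perfect-match Tm = 2(2) + 4(10) = 4 + 40 = 44°C
Mismatches (positions where the bases are not complementary): 3 (at positions 3, 6, 10)
Effective Tm = 44 − 3×3 = 44 − 9 = 35°C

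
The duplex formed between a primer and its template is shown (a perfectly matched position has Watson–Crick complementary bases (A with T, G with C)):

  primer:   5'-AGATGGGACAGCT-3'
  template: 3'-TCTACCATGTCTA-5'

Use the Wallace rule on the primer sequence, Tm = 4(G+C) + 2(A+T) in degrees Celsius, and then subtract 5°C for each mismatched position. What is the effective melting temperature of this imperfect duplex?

30°C

Primer base counts: A=4, T=2, G=5, C=2 → A+T=6, G+C=7
Perfect-match Tm = 2(6) + 4(7) = 12 + 28 = 40°C
Mismatches (positions where the bases are not complementary): 2 (at positions 7, 12)
Effective Tm = 40 − 2×5 = 40 − 10 = 30°C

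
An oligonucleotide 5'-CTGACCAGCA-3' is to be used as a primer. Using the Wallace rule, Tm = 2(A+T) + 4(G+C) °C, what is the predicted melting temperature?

Counting bases: C=4, T=1, A=3, G=2
A+T = 4, G+C = 6
Tm = 2(4) + 4(6) = 8 + 24 = 32°C

32°C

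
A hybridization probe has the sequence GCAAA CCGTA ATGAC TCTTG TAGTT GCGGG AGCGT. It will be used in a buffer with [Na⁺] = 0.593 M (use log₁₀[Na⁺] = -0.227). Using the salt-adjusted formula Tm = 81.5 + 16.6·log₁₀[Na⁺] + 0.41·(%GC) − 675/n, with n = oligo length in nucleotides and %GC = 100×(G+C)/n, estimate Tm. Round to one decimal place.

79.5°C

Length n = 35. Scanning the sequence gives T=9, A=8, G=11, C=7.
G+C = 18, so %GC = 18/35 × 100 = 51.429%
Salt term: 16.6 × (-0.227) = -3.768
GC term: 0.41 × 51.429 = 21.086; length term: −675/35 = −19.286
Tm = 81.5 + (-3.768) + 21.086 − 19.286 = 79.532 → 79.5°C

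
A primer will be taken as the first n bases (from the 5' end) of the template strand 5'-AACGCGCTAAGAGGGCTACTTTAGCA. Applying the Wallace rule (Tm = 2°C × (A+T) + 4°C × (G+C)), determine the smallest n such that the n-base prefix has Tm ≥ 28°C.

n = 9

First 8 bases: AACGCGCT → Tm = 26°C (< 28°C)
First 9 bases: AACGCGCTA → Tm = 28°C (≥ 28°C)
Each additional base adds 2°C (A/T) or 4°C (G/C), so Tm is non-decreasing in n; n = 9 is the first length to reach 28°C.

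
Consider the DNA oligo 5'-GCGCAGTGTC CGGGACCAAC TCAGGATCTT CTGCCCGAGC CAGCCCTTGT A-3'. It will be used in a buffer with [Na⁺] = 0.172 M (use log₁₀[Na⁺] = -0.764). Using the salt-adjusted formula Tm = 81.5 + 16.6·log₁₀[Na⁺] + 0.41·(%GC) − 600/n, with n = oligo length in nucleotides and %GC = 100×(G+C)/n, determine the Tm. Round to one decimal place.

Length n = 51. Base counts: T=10, G=14, A=9, C=18
G+C = 32, so %GC = 32/51 × 100 = 62.745%
Salt term: 16.6 × (-0.764) = -12.682
GC term: 0.41 × 62.745 = 25.725; length term: −600/51 = −11.765
Tm = 81.5 + (-12.682) + 25.725 − 11.765 = 82.778 → 82.8°C

82.8°C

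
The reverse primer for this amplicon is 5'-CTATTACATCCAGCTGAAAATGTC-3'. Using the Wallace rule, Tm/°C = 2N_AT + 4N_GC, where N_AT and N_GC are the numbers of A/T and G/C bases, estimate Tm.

Base counts: C=6, A=8, G=3, T=7
A+T = 15, G+C = 9
Tm = 2×15 + 4×9 = 66°C

66°C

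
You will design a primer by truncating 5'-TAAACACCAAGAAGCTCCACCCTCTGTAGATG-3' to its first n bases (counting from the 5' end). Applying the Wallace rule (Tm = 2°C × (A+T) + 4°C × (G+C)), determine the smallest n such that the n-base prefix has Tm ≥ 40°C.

n = 15

First 14 bases: TAAACACCAAGAAG → Tm = 38°C (< 40°C)
First 15 bases: TAAACACCAAGAAGC → Tm = 42°C (≥ 40°C)
Each additional base adds 2°C (A/T) or 4°C (G/C), so Tm is non-decreasing in n; n = 15 is the first length to reach 40°C.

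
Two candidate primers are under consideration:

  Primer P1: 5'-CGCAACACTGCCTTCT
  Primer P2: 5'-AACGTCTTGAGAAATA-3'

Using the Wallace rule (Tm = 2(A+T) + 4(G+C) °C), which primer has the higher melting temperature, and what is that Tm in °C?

Primer P1, 50°C

Primer P1: A+T=7, G+C=9 → Tm = 2(7)+4(9) = 50°C
Primer P2: A+T=11, G+C=5 → Tm = 2(11)+4(5) = 42°C
50°C vs 42°C → primer P1 is higher.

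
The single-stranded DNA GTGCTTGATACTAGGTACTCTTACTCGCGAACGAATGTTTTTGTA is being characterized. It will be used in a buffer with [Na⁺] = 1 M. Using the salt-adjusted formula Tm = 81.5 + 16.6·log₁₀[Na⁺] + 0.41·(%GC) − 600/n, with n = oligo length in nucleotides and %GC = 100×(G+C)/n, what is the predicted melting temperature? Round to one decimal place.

Length n = 45. Counting bases: C=8, A=10, G=10, T=17
G+C = 18, so %GC = 18/45 × 100 = 40%
Salt term: 16.6 × (0) = 0
GC term: 0.41 × 40 = 16.4; length term: −600/45 = −13.333
Tm = 81.5 + (0) + 16.4 − 13.333 = 84.567 → 84.6°C

84.6°C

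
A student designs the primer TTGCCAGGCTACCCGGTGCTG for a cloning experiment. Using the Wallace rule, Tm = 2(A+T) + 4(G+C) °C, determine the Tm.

70°C

Base counts: G=7, T=5, C=7, A=2
So N_AT = 7 and N_GC = 14.
Tm = 4·14 + 2·7 = 56 + 14 = 70°C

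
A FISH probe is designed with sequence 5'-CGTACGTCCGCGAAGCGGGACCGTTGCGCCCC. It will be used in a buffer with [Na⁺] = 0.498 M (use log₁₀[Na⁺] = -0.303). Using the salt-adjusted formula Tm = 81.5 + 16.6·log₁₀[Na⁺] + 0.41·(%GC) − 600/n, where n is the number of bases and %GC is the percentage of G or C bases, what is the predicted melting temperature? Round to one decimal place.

88.5°C

Length n = 32. Base counts: A=4, G=11, T=4, C=13
G+C = 24, so %GC = 24/32 × 100 = 75%
Salt term: 16.6 × (-0.303) = -5.03
GC term: 0.41 × 75 = 30.75; length term: −600/32 = −18.75
Tm = 81.5 + (-5.03) + 30.75 − 18.75 = 88.47 → 88.5°C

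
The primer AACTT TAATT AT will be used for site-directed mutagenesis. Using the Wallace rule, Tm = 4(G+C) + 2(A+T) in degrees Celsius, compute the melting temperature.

26°C

C=1, A=5, G=0, T=6
AT pairs contribute 11, GC pairs contribute 1.
Tm = 4·1 + 2·11 = 4 + 22 = 26°C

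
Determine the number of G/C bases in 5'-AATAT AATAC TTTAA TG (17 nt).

Scanning the sequence gives C=1, T=7, A=8, G=1.
Total G or C: 1 + 1 = 2

2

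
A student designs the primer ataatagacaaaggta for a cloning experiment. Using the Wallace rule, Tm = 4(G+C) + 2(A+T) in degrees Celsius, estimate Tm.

Scanning the sequence gives C=1, A=9, G=3, T=3.
So N_AT = 12 and N_GC = 4.
Tm = 2(12) + 4(4) = 24 + 16 = 40°C

40°C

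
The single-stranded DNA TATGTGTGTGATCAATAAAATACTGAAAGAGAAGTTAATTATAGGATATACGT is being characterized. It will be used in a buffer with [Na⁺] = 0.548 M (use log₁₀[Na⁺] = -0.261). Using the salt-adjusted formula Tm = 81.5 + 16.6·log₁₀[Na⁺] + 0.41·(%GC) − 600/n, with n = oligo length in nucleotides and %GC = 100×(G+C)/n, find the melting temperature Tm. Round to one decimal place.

Length n = 53. Base counts: G=11, A=22, C=3, T=17
G+C = 14, so %GC = 14/53 × 100 = 26.415%
Salt term: 16.6 × (-0.261) = -4.333
GC term: 0.41 × 26.415 = 10.83; length term: −600/53 = −11.321
Tm = 81.5 + (-4.333) + 10.83 − 11.321 = 76.676 → 76.7°C

76.7°C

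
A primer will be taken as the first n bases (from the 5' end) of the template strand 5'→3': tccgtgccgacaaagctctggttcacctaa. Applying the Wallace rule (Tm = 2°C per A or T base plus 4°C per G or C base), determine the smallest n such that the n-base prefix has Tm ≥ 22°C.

n = 7

First 6 bases: TCCGTG → Tm = 20°C (< 22°C)
First 7 bases: TCCGTGC → Tm = 24°C (≥ 22°C)
Since every base adds ≥2°C, Tm only increases with n, so the threshold is first crossed at n = 7.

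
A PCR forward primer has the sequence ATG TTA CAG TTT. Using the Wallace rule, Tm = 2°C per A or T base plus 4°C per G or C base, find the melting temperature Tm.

Base counts: C=1, G=2, T=6, A=3
A+T = 9, G+C = 3
Tm = 2(9) + 4(3) = 18 + 12 = 30°C

30°C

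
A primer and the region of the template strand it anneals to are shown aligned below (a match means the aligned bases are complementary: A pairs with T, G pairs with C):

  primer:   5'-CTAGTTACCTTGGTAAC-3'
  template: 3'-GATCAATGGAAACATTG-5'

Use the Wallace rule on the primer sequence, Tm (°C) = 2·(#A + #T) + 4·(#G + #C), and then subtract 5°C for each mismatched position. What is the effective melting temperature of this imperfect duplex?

Primer base counts: A=4, T=6, G=3, C=4 → A+T=10, G+C=7
Perfect-match Tm = 2(10) + 4(7) = 20 + 28 = 48°C
Mismatches (positions where the bases are not complementary): 1 (at position 12)
Effective Tm = 48 − 1×5 = 48 − 5 = 43°C

43°C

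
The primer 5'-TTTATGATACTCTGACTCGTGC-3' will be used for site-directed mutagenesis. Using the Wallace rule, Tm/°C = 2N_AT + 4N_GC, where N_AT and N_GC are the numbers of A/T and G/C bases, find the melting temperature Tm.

62°C

Counting bases: A=4, C=5, T=9, G=4
AT pairs contribute 13, GC pairs contribute 9.
Tm = 2×13 + 4×9 = 62°C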